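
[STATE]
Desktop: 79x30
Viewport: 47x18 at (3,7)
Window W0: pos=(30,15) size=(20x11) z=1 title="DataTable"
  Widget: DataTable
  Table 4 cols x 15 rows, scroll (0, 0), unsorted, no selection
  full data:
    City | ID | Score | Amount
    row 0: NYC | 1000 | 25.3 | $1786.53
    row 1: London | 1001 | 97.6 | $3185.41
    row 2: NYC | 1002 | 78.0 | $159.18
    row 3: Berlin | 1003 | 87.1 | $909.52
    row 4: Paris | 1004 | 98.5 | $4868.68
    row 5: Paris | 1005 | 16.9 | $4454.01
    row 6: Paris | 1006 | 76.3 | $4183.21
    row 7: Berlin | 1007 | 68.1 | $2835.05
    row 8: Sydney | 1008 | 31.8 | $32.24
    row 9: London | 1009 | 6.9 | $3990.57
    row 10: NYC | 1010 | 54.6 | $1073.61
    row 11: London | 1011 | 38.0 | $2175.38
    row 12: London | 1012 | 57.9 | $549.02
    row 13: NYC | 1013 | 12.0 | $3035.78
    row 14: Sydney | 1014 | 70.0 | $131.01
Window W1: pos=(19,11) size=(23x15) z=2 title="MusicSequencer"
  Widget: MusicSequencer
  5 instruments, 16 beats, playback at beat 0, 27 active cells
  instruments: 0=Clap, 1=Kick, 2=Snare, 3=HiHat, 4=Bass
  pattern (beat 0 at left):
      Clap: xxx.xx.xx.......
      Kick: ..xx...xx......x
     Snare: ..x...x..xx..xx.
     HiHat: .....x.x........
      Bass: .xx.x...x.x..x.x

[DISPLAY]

                                               
                                               
                                               
                                               
                ┏━━━━━━━━━━━━━━━━━━━━━┓        
                ┃ MusicSequencer      ┃        
                ┠─────────────────────┨        
                ┃      ▼12345678901234┃        
                ┃  Clap███·██·██······┃━━━━━━━┓
                ┃  Kick··██···██······┃       ┃
                ┃ Snare··█···█··██··██┃───────┨
                ┃ HiHat·····█·█·······┃│Score│┃
                ┃  Bass·██·█···█·█··█·┃┼─────┼┃
                ┃                     ┃│25.3 │┃
                ┃                     ┃│97.6 │┃
                ┃                     ┃│78.0 │┃
                ┃                     ┃│87.1 │┃
                ┃                     ┃│98.5 │┃


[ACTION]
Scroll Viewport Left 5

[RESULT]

                                               
                                               
                                               
                                               
                   ┏━━━━━━━━━━━━━━━━━━━━━┓     
                   ┃ MusicSequencer      ┃     
                   ┠─────────────────────┨     
                   ┃      ▼12345678901234┃     
                   ┃  Clap███·██·██······┃━━━━━
                   ┃  Kick··██···██······┃     
                   ┃ Snare··█···█··██··██┃─────
                   ┃ HiHat·····█·█·······┃│Scor
                   ┃  Bass·██·█···█·█··█·┃┼────
                   ┃                     ┃│25.3
                   ┃                     ┃│97.6
                   ┃                     ┃│78.0
                   ┃                     ┃│87.1
                   ┃                     ┃│98.5


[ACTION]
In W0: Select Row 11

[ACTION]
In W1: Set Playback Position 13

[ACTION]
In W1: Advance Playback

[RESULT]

                                               
                                               
                                               
                                               
                   ┏━━━━━━━━━━━━━━━━━━━━━┓     
                   ┃ MusicSequencer      ┃     
                   ┠─────────────────────┨     
                   ┃      01234567890123▼┃     
                   ┃  Clap███·██·██······┃━━━━━
                   ┃  Kick··██···██······┃     
                   ┃ Snare··█···█··██··██┃─────
                   ┃ HiHat·····█·█·······┃│Scor
                   ┃  Bass·██·█···█·█··█·┃┼────
                   ┃                     ┃│25.3
                   ┃                     ┃│97.6
                   ┃                     ┃│78.0
                   ┃                     ┃│87.1
                   ┃                     ┃│98.5


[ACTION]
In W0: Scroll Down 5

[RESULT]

                                               
                                               
                                               
                                               
                   ┏━━━━━━━━━━━━━━━━━━━━━┓     
                   ┃ MusicSequencer      ┃     
                   ┠─────────────────────┨     
                   ┃      01234567890123▼┃     
                   ┃  Clap███·██·██······┃━━━━━
                   ┃  Kick··██···██······┃     
                   ┃ Snare··█···█··██··██┃─────
                   ┃ HiHat·····█·█·······┃│Scor
                   ┃  Bass·██·█···█·█··█·┃┼────
                   ┃                     ┃│16.9
                   ┃                     ┃│76.3
                   ┃                     ┃│68.1
                   ┃                     ┃│31.8
                   ┃                     ┃│6.9 


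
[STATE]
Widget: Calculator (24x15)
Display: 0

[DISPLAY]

                       0
┌───┬───┬───┬───┐       
│ 7 │ 8 │ 9 │ ÷ │       
├───┼───┼───┼───┤       
│ 4 │ 5 │ 6 │ × │       
├───┼───┼───┼───┤       
│ 1 │ 2 │ 3 │ - │       
├───┼───┼───┼───┤       
│ 0 │ . │ = │ + │       
├───┼───┼───┼───┤       
│ C │ MC│ MR│ M+│       
└───┴───┴───┴───┘       
                        
                        
                        


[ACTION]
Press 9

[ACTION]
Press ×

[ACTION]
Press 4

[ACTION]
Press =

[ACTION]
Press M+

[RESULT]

                      36
┌───┬───┬───┬───┐       
│ 7 │ 8 │ 9 │ ÷ │       
├───┼───┼───┼───┤       
│ 4 │ 5 │ 6 │ × │       
├───┼───┼───┼───┤       
│ 1 │ 2 │ 3 │ - │       
├───┼───┼───┼───┤       
│ 0 │ . │ = │ + │       
├───┼───┼───┼───┤       
│ C │ MC│ MR│ M+│       
└───┴───┴───┴───┘       
                        
                        
                        


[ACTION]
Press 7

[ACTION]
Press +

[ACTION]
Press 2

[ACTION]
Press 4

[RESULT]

                      24
┌───┬───┬───┬───┐       
│ 7 │ 8 │ 9 │ ÷ │       
├───┼───┼───┼───┤       
│ 4 │ 5 │ 6 │ × │       
├───┼───┼───┼───┤       
│ 1 │ 2 │ 3 │ - │       
├───┼───┼───┼───┤       
│ 0 │ . │ = │ + │       
├───┼───┼───┼───┤       
│ C │ MC│ MR│ M+│       
└───┴───┴───┴───┘       
                        
                        
                        


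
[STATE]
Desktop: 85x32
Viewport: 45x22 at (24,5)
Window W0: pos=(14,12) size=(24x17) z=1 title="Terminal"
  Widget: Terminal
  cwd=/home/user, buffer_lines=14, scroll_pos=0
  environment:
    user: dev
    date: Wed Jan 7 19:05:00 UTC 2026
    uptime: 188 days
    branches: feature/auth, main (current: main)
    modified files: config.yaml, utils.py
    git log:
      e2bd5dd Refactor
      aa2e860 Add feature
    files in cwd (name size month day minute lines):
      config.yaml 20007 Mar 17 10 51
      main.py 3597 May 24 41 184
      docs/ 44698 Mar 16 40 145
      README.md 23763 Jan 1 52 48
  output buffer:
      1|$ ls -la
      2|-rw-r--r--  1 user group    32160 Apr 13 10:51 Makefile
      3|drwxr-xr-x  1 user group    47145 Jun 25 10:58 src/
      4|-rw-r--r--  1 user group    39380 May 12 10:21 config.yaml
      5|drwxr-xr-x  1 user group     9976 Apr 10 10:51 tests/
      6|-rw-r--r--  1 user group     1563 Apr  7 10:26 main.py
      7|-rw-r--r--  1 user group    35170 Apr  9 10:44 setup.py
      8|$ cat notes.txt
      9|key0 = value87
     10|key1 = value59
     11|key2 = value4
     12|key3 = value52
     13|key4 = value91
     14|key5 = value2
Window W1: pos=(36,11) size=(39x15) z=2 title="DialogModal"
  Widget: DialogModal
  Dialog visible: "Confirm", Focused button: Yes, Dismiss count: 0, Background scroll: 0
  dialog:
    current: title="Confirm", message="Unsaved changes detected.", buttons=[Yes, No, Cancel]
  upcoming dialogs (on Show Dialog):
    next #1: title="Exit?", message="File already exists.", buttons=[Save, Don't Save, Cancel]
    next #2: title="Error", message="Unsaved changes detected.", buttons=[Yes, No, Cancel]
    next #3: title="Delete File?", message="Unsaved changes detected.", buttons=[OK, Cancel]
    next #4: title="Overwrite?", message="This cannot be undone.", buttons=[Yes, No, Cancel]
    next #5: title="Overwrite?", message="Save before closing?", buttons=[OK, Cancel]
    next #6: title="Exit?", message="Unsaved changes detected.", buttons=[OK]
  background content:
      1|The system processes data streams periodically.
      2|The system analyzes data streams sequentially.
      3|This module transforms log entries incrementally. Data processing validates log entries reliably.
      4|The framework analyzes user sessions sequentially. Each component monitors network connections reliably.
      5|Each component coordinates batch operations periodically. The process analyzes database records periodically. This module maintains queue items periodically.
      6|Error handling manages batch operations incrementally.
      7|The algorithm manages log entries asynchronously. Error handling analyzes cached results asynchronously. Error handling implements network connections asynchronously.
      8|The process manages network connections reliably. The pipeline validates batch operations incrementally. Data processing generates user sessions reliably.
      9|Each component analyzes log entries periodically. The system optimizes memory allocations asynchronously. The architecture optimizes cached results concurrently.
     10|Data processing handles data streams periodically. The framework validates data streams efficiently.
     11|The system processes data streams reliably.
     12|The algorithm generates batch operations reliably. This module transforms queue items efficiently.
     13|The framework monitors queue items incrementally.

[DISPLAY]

                                             
                                             
                                             
                                             
                                             
                                             
            ┏━━━━━━━━━━━━━━━━━━━━━━━━━━━━━━━━
━━━━━━━━━━━━┃ DialogModal                    
            ┠────────────────────────────────
────────────┃The system processes data stream
            ┃The system analyzes data streams
-  1 user gr┃This module transforms log entri
x  1 user gr┃The ┌───────────────────────────
-  1 user gr┃Each│          Confirm          
x  1 user gr┃Erro│ Unsaved changes detected. 
-  1 user gr┃The │    [Yes]  No   Cancel     
-  1 user gr┃The └───────────────────────────
es.txt      ┃Each component analyzes log entr
lue87       ┃Data processing handles data str
lue59       ┃The system processes data stream
lue4        ┗━━━━━━━━━━━━━━━━━━━━━━━━━━━━━━━━
lue52        ┃                               


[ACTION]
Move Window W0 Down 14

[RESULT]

                                             
                                             
                                             
                                             
                                             
                                             
            ┏━━━━━━━━━━━━━━━━━━━━━━━━━━━━━━━━
            ┃ DialogModal                    
            ┠────────────────────────────────
            ┃The system processes data stream
━━━━━━━━━━━━┃The system analyzes data streams
            ┃This module transforms log entri
────────────┃The ┌───────────────────────────
            ┃Each│          Confirm          
-  1 user gr┃Erro│ Unsaved changes detected. 
x  1 user gr┃The │    [Yes]  No   Cancel     
-  1 user gr┃The └───────────────────────────
x  1 user gr┃Each component analyzes log entr
-  1 user gr┃Data processing handles data str
-  1 user gr┃The system processes data stream
es.txt      ┗━━━━━━━━━━━━━━━━━━━━━━━━━━━━━━━━
lue87        ┃                               


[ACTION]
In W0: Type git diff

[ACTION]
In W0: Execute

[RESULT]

                                             
                                             
                                             
                                             
                                             
                                             
            ┏━━━━━━━━━━━━━━━━━━━━━━━━━━━━━━━━
            ┃ DialogModal                    
            ┠────────────────────────────────
            ┃The system processes data stream
━━━━━━━━━━━━┃The system analyzes data streams
            ┃This module transforms log entri
────────────┃The ┌───────────────────────────
lue59       ┃Each│          Confirm          
lue4        ┃Erro│ Unsaved changes detected. 
lue52       ┃The │    [Yes]  No   Cancel     
lue91       ┃The └───────────────────────────
lue2        ┃Each component analyzes log entr
f           ┃Data processing handles data str
t a/main.py ┃The system processes data stream
n.py        ┗━━━━━━━━━━━━━━━━━━━━━━━━━━━━━━━━
n.py         ┃                               


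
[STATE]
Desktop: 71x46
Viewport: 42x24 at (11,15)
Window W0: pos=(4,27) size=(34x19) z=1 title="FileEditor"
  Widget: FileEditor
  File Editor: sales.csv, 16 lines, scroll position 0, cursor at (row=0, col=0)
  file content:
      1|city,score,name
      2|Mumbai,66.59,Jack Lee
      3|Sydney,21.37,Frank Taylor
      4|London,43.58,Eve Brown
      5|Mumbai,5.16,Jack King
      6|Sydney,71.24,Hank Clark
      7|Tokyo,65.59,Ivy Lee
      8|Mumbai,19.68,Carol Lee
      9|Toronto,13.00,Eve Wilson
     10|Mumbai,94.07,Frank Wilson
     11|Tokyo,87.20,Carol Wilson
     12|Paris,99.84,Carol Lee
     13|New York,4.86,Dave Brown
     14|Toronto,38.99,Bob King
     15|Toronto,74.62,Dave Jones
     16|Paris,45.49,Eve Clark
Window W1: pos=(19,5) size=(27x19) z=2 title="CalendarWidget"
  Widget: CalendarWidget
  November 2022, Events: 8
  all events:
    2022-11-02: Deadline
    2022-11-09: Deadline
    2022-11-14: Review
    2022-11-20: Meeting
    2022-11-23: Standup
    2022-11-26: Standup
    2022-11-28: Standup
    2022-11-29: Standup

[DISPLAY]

        ┃                         ┃       
        ┃                         ┃       
        ┃                         ┃       
        ┃                         ┃       
        ┃                         ┃       
        ┃                         ┃       
        ┃                         ┃       
        ┃                         ┃       
        ┗━━━━━━━━━━━━━━━━━━━━━━━━━┛       
                                          
                                          
                                          
━━━━━━━━━━━━━━━━━━━━━━━━━━┓               
ditor                     ┃               
──────────────────────────┨               
core,name                ▲┃               
,66.59,Jack Lee          █┃               
,21.37,Frank Taylor      ░┃               
,43.58,Eve Brown         ░┃               
,5.16,Jack King          ░┃               
,71.24,Hank Clark        ░┃               
65.59,Ivy Lee            ░┃               
,19.68,Carol Lee         ░┃               
o,13.00,Eve Wilson       ░┃               


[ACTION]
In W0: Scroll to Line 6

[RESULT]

        ┃                         ┃       
        ┃                         ┃       
        ┃                         ┃       
        ┃                         ┃       
        ┃                         ┃       
        ┃                         ┃       
        ┃                         ┃       
        ┃                         ┃       
        ┗━━━━━━━━━━━━━━━━━━━━━━━━━┛       
                                          
                                          
                                          
━━━━━━━━━━━━━━━━━━━━━━━━━━┓               
ditor                     ┃               
──────────────────────────┨               
,66.59,Jack Lee          ▲┃               
,21.37,Frank Taylor      ░┃               
,43.58,Eve Brown         ░┃               
,5.16,Jack King          ░┃               
,71.24,Hank Clark        ░┃               
65.59,Ivy Lee            ░┃               
,19.68,Carol Lee         ░┃               
o,13.00,Eve Wilson       ░┃               
,94.07,Frank Wilson      ░┃               


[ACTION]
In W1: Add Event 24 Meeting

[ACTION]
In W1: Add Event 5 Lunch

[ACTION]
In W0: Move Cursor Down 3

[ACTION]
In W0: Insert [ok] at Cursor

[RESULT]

        ┃                         ┃       
        ┃                         ┃       
        ┃                         ┃       
        ┃                         ┃       
        ┃                         ┃       
        ┃                         ┃       
        ┃                         ┃       
        ┃                         ┃       
        ┗━━━━━━━━━━━━━━━━━━━━━━━━━┛       
                                          
                                          
                                          
━━━━━━━━━━━━━━━━━━━━━━━━━━┓               
ditor                     ┃               
──────────────────────────┨               
,66.59,Jack Lee          ▲┃               
,21.37,Frank Taylor      ░┃               
on,43.58,Eve Brown       ░┃               
,5.16,Jack King          ░┃               
,71.24,Hank Clark        ░┃               
65.59,Ivy Lee            ░┃               
,19.68,Carol Lee         ░┃               
o,13.00,Eve Wilson       ░┃               
,94.07,Frank Wilson      ░┃               


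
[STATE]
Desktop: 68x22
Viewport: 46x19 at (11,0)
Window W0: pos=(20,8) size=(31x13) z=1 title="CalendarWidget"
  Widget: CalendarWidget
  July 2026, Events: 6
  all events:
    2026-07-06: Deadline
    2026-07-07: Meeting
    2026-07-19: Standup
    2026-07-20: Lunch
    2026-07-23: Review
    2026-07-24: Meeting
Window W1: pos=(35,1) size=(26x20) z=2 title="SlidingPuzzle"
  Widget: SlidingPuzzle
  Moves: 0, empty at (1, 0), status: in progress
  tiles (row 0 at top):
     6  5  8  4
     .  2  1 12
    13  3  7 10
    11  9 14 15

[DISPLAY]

                                              
                        ┏━━━━━━━━━━━━━━━━━━━━━
                        ┃ SlidingPuzzle       
                        ┠─────────────────────
                        ┃┌────┬────┬────┬────┐
                        ┃│  6 │  5 │  8 │  4 │
                        ┃├────┼────┼────┼────┤
                        ┃│    │  2 │  1 │ 12 │
         ┏━━━━━━━━━━━━━━┃├────┼────┼────┼────┤
         ┃ CalendarWidge┃│ 13 │  3 │  7 │ 10 │
         ┠──────────────┃├────┼────┼────┼────┤
         ┃          July┃│ 11 │  9 │ 14 │ 15 │
         ┃Mo Tu We Th Fr┃└────┴────┴────┴────┘
         ┃       1  2  3┃Moves: 0             
         ┃ 6*  7*  8  9 ┃                     
         ┃13 14 15 16 17┃                     
         ┃20* 21 22 23* ┃                     
         ┃27 28 29 30 31┃                     
         ┃              ┃                     


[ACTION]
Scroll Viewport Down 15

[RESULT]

                        ┠─────────────────────
                        ┃┌────┬────┬────┬────┐
                        ┃│  6 │  5 │  8 │  4 │
                        ┃├────┼────┼────┼────┤
                        ┃│    │  2 │  1 │ 12 │
         ┏━━━━━━━━━━━━━━┃├────┼────┼────┼────┤
         ┃ CalendarWidge┃│ 13 │  3 │  7 │ 10 │
         ┠──────────────┃├────┼────┼────┼────┤
         ┃          July┃│ 11 │  9 │ 14 │ 15 │
         ┃Mo Tu We Th Fr┃└────┴────┴────┴────┘
         ┃       1  2  3┃Moves: 0             
         ┃ 6*  7*  8  9 ┃                     
         ┃13 14 15 16 17┃                     
         ┃20* 21 22 23* ┃                     
         ┃27 28 29 30 31┃                     
         ┃              ┃                     
         ┃              ┃                     
         ┗━━━━━━━━━━━━━━┗━━━━━━━━━━━━━━━━━━━━━
                                              


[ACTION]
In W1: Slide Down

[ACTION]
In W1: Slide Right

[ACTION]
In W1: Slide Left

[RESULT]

                        ┠─────────────────────
                        ┃┌────┬────┬────┬────┐
                        ┃│  5 │    │  8 │  4 │
                        ┃├────┼────┼────┼────┤
                        ┃│  6 │  2 │  1 │ 12 │
         ┏━━━━━━━━━━━━━━┃├────┼────┼────┼────┤
         ┃ CalendarWidge┃│ 13 │  3 │  7 │ 10 │
         ┠──────────────┃├────┼────┼────┼────┤
         ┃          July┃│ 11 │  9 │ 14 │ 15 │
         ┃Mo Tu We Th Fr┃└────┴────┴────┴────┘
         ┃       1  2  3┃Moves: 2             
         ┃ 6*  7*  8  9 ┃                     
         ┃13 14 15 16 17┃                     
         ┃20* 21 22 23* ┃                     
         ┃27 28 29 30 31┃                     
         ┃              ┃                     
         ┃              ┃                     
         ┗━━━━━━━━━━━━━━┗━━━━━━━━━━━━━━━━━━━━━
                                              


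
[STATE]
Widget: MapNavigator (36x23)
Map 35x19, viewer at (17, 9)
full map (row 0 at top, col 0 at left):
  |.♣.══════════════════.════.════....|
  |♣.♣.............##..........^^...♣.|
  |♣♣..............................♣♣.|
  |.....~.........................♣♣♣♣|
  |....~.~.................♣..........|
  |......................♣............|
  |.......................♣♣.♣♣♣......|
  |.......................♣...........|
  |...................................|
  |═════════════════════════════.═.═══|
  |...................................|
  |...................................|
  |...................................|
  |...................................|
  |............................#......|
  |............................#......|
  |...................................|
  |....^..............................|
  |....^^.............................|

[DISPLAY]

                                    
                                    
 .♣.══════════════════.════.════....
 ♣.♣.............##..........^^...♣.
 ♣♣..............................♣♣.
 .....~.........................♣♣♣♣
 ....~.~.................♣..........
 ......................♣............
 .......................♣♣.♣♣♣......
 .......................♣...........
 ...................................
 ═════════════════@═══════════.═.═══
 ...................................
 ...................................
 ...................................
 ...................................
 ............................#......
 ............................#......
 ...................................
 ....^..............................
 ....^^.............................
                                    
                                    


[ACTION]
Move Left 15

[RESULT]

                                    
                                    
                .♣.═════════════════
                ♣.♣.............##..
                ♣♣..................
                .....~..............
                ....~.~.............
                ....................
                ....................
                ....................
                ....................
                ══@═════════════════
                ....................
                ....................
                ....................
                ....................
                ....................
                ....................
                ....................
                ....^...............
                ....^^..............
                                    
                                    


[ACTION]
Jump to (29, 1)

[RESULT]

                                    
                                    
                                    
                                    
                                    
                                    
                                    
                                    
                                    
                                    
══════════.════.════....            
.....##..........^@...♣.            
.....................♣♣.            
....................♣♣♣♣            
.............♣..........            
...........♣............            
............♣♣.♣♣♣......            
............♣...........            
........................            
══════════════════.═.═══            
........................            
........................            
........................            


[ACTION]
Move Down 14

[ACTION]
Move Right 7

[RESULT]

........♣..........                 
......♣............                 
.......♣♣.♣♣♣......                 
.......♣...........                 
...................                 
═════════════.═.═══                 
...................                 
...................                 
...................                 
...................                 
............#......                 
............#.....@                 
...................                 
...................                 
...................                 
                                    
                                    
                                    
                                    
                                    
                                    
                                    
                                    


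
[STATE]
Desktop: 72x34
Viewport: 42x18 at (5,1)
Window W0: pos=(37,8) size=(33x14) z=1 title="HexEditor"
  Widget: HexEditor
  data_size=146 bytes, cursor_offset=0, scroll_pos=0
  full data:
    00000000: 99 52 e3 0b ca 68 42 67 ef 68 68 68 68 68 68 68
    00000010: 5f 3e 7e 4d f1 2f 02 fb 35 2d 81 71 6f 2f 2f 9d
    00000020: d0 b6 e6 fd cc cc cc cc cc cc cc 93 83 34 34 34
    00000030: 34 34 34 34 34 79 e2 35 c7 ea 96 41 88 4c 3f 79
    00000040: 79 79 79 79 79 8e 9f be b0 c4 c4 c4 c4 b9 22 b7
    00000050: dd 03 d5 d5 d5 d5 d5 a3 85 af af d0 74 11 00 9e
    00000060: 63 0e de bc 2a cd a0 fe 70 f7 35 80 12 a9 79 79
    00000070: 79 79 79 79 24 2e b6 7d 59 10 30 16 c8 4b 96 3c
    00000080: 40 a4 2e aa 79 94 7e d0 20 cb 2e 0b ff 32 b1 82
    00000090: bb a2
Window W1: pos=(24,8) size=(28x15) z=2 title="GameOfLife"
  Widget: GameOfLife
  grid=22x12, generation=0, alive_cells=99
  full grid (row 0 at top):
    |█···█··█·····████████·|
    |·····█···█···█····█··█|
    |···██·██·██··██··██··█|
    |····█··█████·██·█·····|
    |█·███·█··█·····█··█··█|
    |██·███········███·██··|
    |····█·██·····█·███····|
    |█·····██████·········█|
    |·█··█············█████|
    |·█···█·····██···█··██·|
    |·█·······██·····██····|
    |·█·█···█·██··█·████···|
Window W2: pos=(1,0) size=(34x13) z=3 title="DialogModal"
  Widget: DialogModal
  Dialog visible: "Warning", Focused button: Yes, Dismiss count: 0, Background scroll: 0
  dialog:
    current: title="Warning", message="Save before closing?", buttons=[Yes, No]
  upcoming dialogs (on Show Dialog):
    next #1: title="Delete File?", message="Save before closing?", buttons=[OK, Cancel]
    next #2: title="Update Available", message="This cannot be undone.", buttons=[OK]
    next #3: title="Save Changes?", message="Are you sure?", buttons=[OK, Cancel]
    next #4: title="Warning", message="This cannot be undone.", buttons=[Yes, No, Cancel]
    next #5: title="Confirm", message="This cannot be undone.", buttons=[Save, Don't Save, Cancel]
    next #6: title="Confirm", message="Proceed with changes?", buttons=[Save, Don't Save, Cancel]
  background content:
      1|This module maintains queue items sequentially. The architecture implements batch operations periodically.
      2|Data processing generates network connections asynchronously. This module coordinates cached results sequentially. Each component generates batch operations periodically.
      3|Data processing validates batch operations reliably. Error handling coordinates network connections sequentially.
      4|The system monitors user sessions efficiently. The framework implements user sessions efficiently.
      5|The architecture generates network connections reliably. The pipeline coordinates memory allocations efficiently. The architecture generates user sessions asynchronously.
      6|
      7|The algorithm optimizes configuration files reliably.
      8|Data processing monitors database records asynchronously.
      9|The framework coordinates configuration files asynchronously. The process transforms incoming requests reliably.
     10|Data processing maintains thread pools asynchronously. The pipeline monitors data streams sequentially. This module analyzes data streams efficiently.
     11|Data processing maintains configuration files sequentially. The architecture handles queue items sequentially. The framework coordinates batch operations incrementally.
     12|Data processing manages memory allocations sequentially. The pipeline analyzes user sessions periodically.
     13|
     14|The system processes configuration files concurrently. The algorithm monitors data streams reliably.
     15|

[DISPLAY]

alogModal                    ┃            
─────────────────────────────┨            
s module maintains queue item┃            
a processing generates networ┃            
a┌──────────────────────┐tch ┃            
 │       Warning        │sion┃            
 │ Save before closing? │etwo┃            
 │      [Yes]  No       │    ┃━━━━━━━━━━━━
 └──────────────────────┘igur┃e           
a processing monitors databas┃────────────
 framework coordinates config┃            
━━━━━━━━━━━━━━━━━━━━━━━━━━━━━┛···█····█··█
                   ┃···██·██·██··██··██··█
                   ┃····█··█████·██·█·····
                   ┃█·███·█··█·····█··█··█
                   ┃██·███········███·██··
                   ┃····█·██·····█·███····
                   ┃█·····██████·········█


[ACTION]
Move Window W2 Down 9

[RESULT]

                                          
                                          
                                          
                                          
                                          
                                          
                                          
                   ┏━━━━━━━━━━━━━━━━━━━━━━
━━━━━━━━━━━━━━━━━━━━━━━━━━━━━┓e           
alogModal                    ┃────────────
─────────────────────────────┨            
s module maintains queue item┃···█····█··█
a processing generates networ┃█··██··██··█
a┌──────────────────────┐tch ┃██·██·█·····
 │       Warning        │sion┃·····█··█··█
 │ Save before closing? │etwo┃····███·██··
 │      [Yes]  No       │    ┃···█·███····
 └──────────────────────┘igur┃██·········█


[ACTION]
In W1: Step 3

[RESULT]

                                          
                                          
                                          
                                          
                                          
                                          
                                          
                   ┏━━━━━━━━━━━━━━━━━━━━━━
━━━━━━━━━━━━━━━━━━━━━━━━━━━━━┓e           
alogModal                    ┃────────────
─────────────────────────────┨            
s module maintains queue item┃·█········█·
a processing generates networ┃·····███····
a┌──────────────────────┐tch ┃···████·····
 │       Warning        │sion┃·████·······
 │ Save before closing? │etwo┃█···········
 │      [Yes]  No       │    ┃██·······██·
 └──────────────────────┘igur┃·······█·███


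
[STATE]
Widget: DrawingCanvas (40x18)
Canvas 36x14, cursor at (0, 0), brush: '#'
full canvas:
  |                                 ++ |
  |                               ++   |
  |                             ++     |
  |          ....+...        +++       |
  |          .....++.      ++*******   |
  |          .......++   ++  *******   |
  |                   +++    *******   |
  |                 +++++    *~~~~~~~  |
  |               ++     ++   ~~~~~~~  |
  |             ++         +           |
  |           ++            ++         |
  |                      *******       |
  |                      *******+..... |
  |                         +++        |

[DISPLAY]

+                                ++     
                               ++       
                             ++         
          ....+...        +++           
          .....++.      ++*******       
          .......++   ++  *******       
                   +++    *******       
                 +++++    *~~~~~~~      
               ++     ++   ~~~~~~~      
             ++         +               
           ++            ++             
                      *******           
                      *******+.....     
                         +++            
                                        
                                        
                                        
                                        


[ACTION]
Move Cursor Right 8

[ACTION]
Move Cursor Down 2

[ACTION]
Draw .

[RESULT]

                                 ++     
                               ++       
        .                    ++         
          ....+...        +++           
          .....++.      ++*******       
          .......++   ++  *******       
                   +++    *******       
                 +++++    *~~~~~~~      
               ++     ++   ~~~~~~~      
             ++         +               
           ++            ++             
                      *******           
                      *******+.....     
                         +++            
                                        
                                        
                                        
                                        
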